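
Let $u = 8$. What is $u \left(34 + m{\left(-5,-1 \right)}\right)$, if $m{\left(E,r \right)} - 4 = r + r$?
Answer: $288$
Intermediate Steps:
$m{\left(E,r \right)} = 4 + 2 r$ ($m{\left(E,r \right)} = 4 + \left(r + r\right) = 4 + 2 r$)
$u \left(34 + m{\left(-5,-1 \right)}\right) = 8 \left(34 + \left(4 + 2 \left(-1\right)\right)\right) = 8 \left(34 + \left(4 - 2\right)\right) = 8 \left(34 + 2\right) = 8 \cdot 36 = 288$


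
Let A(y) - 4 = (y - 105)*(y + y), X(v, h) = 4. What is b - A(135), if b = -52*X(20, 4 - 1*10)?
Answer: -8312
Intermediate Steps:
A(y) = 4 + 2*y*(-105 + y) (A(y) = 4 + (y - 105)*(y + y) = 4 + (-105 + y)*(2*y) = 4 + 2*y*(-105 + y))
b = -208 (b = -52*4 = -208)
b - A(135) = -208 - (4 - 210*135 + 2*135²) = -208 - (4 - 28350 + 2*18225) = -208 - (4 - 28350 + 36450) = -208 - 1*8104 = -208 - 8104 = -8312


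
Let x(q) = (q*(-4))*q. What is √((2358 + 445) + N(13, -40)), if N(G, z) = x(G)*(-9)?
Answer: √8887 ≈ 94.271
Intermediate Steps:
x(q) = -4*q² (x(q) = (-4*q)*q = -4*q²)
N(G, z) = 36*G² (N(G, z) = -4*G²*(-9) = 36*G²)
√((2358 + 445) + N(13, -40)) = √((2358 + 445) + 36*13²) = √(2803 + 36*169) = √(2803 + 6084) = √8887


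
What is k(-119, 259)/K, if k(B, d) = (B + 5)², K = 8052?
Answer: 1083/671 ≈ 1.6140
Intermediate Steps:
k(B, d) = (5 + B)²
k(-119, 259)/K = (5 - 119)²/8052 = (-114)²*(1/8052) = 12996*(1/8052) = 1083/671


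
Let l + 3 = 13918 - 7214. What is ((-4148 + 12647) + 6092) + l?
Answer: 21292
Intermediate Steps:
l = 6701 (l = -3 + (13918 - 7214) = -3 + 6704 = 6701)
((-4148 + 12647) + 6092) + l = ((-4148 + 12647) + 6092) + 6701 = (8499 + 6092) + 6701 = 14591 + 6701 = 21292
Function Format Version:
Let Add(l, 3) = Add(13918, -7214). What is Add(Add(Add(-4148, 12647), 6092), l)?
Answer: 21292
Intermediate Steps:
l = 6701 (l = Add(-3, Add(13918, -7214)) = Add(-3, 6704) = 6701)
Add(Add(Add(-4148, 12647), 6092), l) = Add(Add(Add(-4148, 12647), 6092), 6701) = Add(Add(8499, 6092), 6701) = Add(14591, 6701) = 21292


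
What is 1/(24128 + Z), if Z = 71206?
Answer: 1/95334 ≈ 1.0489e-5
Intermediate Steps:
1/(24128 + Z) = 1/(24128 + 71206) = 1/95334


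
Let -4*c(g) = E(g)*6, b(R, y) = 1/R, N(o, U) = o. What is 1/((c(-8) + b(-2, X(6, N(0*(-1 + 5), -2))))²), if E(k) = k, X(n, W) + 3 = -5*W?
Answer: 4/529 ≈ 0.0075614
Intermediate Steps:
X(n, W) = -3 - 5*W
c(g) = -3*g/2 (c(g) = -g*6/4 = -3*g/2)
1/((c(-8) + b(-2, X(6, N(0*(-1 + 5), -2))))²) = 1/((-3/2*(-8) + 1/(-2))²) = 1/((12 - ½)²) = 1/((23/2)²) = 1/(529/4) = 4/529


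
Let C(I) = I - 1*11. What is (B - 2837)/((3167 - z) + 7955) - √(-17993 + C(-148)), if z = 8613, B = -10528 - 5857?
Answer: -19222/2509 - 2*I*√4538 ≈ -7.6612 - 134.73*I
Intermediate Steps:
B = -16385
C(I) = -11 + I (C(I) = I - 11 = -11 + I)
(B - 2837)/((3167 - z) + 7955) - √(-17993 + C(-148)) = (-16385 - 2837)/((3167 - 1*8613) + 7955) - √(-17993 + (-11 - 148)) = -19222/((3167 - 8613) + 7955) - √(-17993 - 159) = -19222/(-5446 + 7955) - √(-18152) = -19222/2509 - 2*I*√4538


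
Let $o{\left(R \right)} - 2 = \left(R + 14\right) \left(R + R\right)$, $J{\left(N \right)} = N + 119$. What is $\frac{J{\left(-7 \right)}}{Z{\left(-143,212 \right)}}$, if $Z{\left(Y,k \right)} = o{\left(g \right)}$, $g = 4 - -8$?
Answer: $\frac{56}{313} \approx 0.17891$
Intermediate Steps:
$J{\left(N \right)} = 119 + N$
$g = 12$ ($g = 4 + 8 = 12$)
$o{\left(R \right)} = 2 + 2 R \left(14 + R\right)$ ($o{\left(R \right)} = 2 + \left(R + 14\right) \left(R + R\right) = 2 + \left(14 + R\right) 2 R = 2 + 2 R \left(14 + R\right)$)
$Z{\left(Y,k \right)} = 626$ ($Z{\left(Y,k \right)} = 2 + 2 \cdot 12^{2} + 28 \cdot 12 = 2 + 2 \cdot 144 + 336 = 2 + 288 + 336 = 626$)
$\frac{J{\left(-7 \right)}}{Z{\left(-143,212 \right)}} = \frac{119 - 7}{626} = 112 \cdot \frac{1}{626} = \frac{56}{313}$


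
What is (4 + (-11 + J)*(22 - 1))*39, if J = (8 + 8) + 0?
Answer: 4251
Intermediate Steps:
J = 16 (J = 16 + 0 = 16)
(4 + (-11 + J)*(22 - 1))*39 = (4 + (-11 + 16)*(22 - 1))*39 = (4 + 5*21)*39 = (4 + 105)*39 = 109*39 = 4251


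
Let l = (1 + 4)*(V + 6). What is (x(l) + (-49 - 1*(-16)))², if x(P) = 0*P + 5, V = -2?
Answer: 784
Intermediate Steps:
l = 20 (l = (1 + 4)*(-2 + 6) = 5*4 = 20)
x(P) = 5 (x(P) = 0 + 5 = 5)
(x(l) + (-49 - 1*(-16)))² = (5 + (-49 - 1*(-16)))² = (5 + (-49 + 16))² = (5 - 33)² = (-28)² = 784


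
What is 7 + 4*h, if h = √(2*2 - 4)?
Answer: 7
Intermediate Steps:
h = 0 (h = √(4 - 4) = √0 = 0)
7 + 4*h = 7 + 4*0 = 7 + 0 = 7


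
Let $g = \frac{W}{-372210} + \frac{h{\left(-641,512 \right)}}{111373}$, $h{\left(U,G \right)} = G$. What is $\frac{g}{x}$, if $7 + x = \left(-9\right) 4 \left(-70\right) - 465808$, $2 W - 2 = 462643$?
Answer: $\frac{3409667903}{2560733039648980} \approx 1.3315 \cdot 10^{-6}$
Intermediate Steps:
$W = \frac{462645}{2}$ ($W = 1 + \frac{1}{2} \cdot 462643 = 1 + \frac{462643}{2} = \frac{462645}{2} \approx 2.3132 \cdot 10^{5}$)
$x = -463295$ ($x = -7 - \left(465808 - \left(-9\right) 4 \left(-70\right)\right) = -7 - 463288 = -463295$)
$g = - \frac{3409667903}{5527219244}$ ($g = \frac{462645}{2 \left(-372210\right)} + \frac{512}{111373} = \frac{462645}{2} \left(- \frac{1}{372210}\right) + 512 \cdot \frac{1}{111373} = - \frac{30843}{49628} + \frac{512}{111373} = - \frac{3409667903}{5527219244} \approx -0.61689$)
$\frac{g}{x} = - \frac{3409667903}{5527219244 \left(-463295\right)} = \left(- \frac{3409667903}{5527219244}\right) \left(- \frac{1}{463295}\right) = \frac{3409667903}{2560733039648980}$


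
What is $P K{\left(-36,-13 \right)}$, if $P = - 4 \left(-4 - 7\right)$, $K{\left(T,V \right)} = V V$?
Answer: $7436$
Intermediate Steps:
$K{\left(T,V \right)} = V^{2}$
$P = 44$ ($P = \left(-4\right) \left(-11\right) = 44$)
$P K{\left(-36,-13 \right)} = 44 \left(-13\right)^{2} = 44 \cdot 169 = 7436$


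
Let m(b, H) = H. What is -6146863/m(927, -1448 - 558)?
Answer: 6146863/2006 ≈ 3064.2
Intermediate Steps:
-6146863/m(927, -1448 - 558) = -6146863/(-1448 - 558) = -6146863/(-2006) = -6146863*(-1/2006) = 6146863/2006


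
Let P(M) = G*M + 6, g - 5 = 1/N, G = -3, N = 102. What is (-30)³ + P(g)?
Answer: -918307/34 ≈ -27009.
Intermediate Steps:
g = 511/102 (g = 5 + 1/102 = 511/102 ≈ 5.0098)
P(M) = 6 - 3*M (P(M) = -3*M + 6 = 6 - 3*M)
(-30)³ + P(g) = (-30)³ + (6 - 3*511/102) = -27000 + (6 - 511/34) = -27000 - 307/34 = -918307/34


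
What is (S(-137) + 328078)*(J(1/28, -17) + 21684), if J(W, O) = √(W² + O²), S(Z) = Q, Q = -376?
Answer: 7105890168 + 163851*√226577/14 ≈ 7.1115e+9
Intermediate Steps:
S(Z) = -376
J(W, O) = √(O² + W²)
(S(-137) + 328078)*(J(1/28, -17) + 21684) = (-376 + 328078)*(√((-17)² + (1/28)²) + 21684) = 327702*(√(289 + (1/28)²) + 21684) = 327702*(√(289 + 1/784) + 21684) = 327702*(√(226577/784) + 21684) = 327702*(√226577/28 + 21684) = 327702*(21684 + √226577/28) = 7105890168 + 163851*√226577/14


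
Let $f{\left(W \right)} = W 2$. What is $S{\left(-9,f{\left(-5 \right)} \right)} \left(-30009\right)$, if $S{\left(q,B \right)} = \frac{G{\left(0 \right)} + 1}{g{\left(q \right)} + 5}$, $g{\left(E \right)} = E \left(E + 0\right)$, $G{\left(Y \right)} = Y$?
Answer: $- \frac{30009}{86} \approx -348.94$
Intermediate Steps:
$f{\left(W \right)} = 2 W$
$g{\left(E \right)} = E^{2}$ ($g{\left(E \right)} = E E = E^{2}$)
$S{\left(q,B \right)} = \frac{1}{5 + q^{2}}$ ($S{\left(q,B \right)} = \frac{0 + 1}{q^{2} + 5} = 1 \frac{1}{5 + q^{2}} = \frac{1}{5 + q^{2}}$)
$S{\left(-9,f{\left(-5 \right)} \right)} \left(-30009\right) = \frac{1}{5 + \left(-9\right)^{2}} \left(-30009\right) = \frac{1}{5 + 81} \left(-30009\right) = \frac{1}{86} \left(-30009\right) = - \frac{30009}{86}$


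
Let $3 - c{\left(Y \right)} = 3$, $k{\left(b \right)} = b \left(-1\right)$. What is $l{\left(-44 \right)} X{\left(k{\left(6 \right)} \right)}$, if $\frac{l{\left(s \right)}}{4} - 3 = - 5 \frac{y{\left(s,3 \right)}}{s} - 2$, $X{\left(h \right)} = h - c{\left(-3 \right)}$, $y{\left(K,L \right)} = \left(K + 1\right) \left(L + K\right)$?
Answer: $- \frac{53154}{11} \approx -4832.2$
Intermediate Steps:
$k{\left(b \right)} = - b$
$c{\left(Y \right)} = 0$ ($c{\left(Y \right)} = 3 - 3 = 0$)
$y{\left(K,L \right)} = \left(1 + K\right) \left(K + L\right)$
$X{\left(h \right)} = h$ ($X{\left(h \right)} = h - 0 = h + 0 = h$)
$l{\left(s \right)} = 4 - \frac{20 \left(3 + s^{2} + 4 s\right)}{s}$ ($l{\left(s \right)} = 12 + 4 \left(- 5 \frac{s + 3 + s^{2} + s 3}{s} - 2\right) = 12 + 4 \left(- 5 \frac{s + 3 + s^{2} + 3 s}{s} - 2\right) = 12 + 4 \left(- 5 \frac{3 + s^{2} + 4 s}{s} - 2\right) = 12 + 4 \left(- \frac{5 \left(3 + s^{2} + 4 s\right)}{s} - 2\right) = 12 + 4 \left(-2 - \frac{5 \left(3 + s^{2} + 4 s\right)}{s}\right) = 12 - \left(8 + \frac{20 \left(3 + s^{2} + 4 s\right)}{s}\right) = 4 - \frac{20 \left(3 + s^{2} + 4 s\right)}{s}$)
$l{\left(-44 \right)} X{\left(k{\left(6 \right)} \right)} = \left(-76 - \frac{60}{-44} - -880\right) \left(\left(-1\right) 6\right) = \left(-76 - - \frac{15}{11} + 880\right) \left(-6\right) = \left(-76 + \frac{15}{11} + 880\right) \left(-6\right) = \frac{8859}{11} \left(-6\right) = - \frac{53154}{11}$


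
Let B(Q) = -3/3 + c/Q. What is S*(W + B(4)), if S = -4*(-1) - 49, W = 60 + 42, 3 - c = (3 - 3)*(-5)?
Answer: -18315/4 ≈ -4578.8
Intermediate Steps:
c = 3 (c = 3 - (3 - 3)*(-5) = 3 - 0*(-5) = 3 - 1*0 = 3 + 0 = 3)
B(Q) = -1 + 3/Q (B(Q) = -3/3 + 3/Q = -3*⅓ + 3/Q = -1 + 3/Q)
W = 102
S = -45 (S = 4 - 49 = -45)
S*(W + B(4)) = -45*(102 + (3 - 1*4)/4) = -45*(102 + (3 - 4)/4) = -45*(102 + (¼)*(-1)) = -45*(102 - ¼) = -45*407/4 = -18315/4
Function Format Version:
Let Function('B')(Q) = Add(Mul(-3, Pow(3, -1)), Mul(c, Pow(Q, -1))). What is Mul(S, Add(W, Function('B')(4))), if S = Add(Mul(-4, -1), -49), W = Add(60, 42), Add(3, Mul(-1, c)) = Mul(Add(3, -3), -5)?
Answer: Rational(-18315, 4) ≈ -4578.8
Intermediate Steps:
c = 3 (c = Add(3, Mul(-1, Mul(Add(3, -3), -5))) = Add(3, Mul(-1, Mul(0, -5))) = Add(3, Mul(-1, 0)) = Add(3, 0) = 3)
Function('B')(Q) = Add(-1, Mul(3, Pow(Q, -1))) (Function('B')(Q) = Add(Mul(-3, Pow(3, -1)), Mul(3, Pow(Q, -1))) = Add(Mul(-3, Rational(1, 3)), Mul(3, Pow(Q, -1))) = Add(-1, Mul(3, Pow(Q, -1))))
W = 102
S = -45 (S = Add(4, -49) = -45)
Mul(S, Add(W, Function('B')(4))) = Mul(-45, Add(102, Mul(Pow(4, -1), Add(3, Mul(-1, 4))))) = Mul(-45, Add(102, Mul(Rational(1, 4), Add(3, -4)))) = Mul(-45, Add(102, Mul(Rational(1, 4), -1))) = Mul(-45, Add(102, Rational(-1, 4))) = Mul(-45, Rational(407, 4)) = Rational(-18315, 4)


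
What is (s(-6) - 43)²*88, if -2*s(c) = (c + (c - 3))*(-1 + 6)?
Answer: 2662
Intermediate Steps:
s(c) = 15/2 - 5*c (s(c) = -(c + (c - 3))*(-1 + 6)/2 = -(c + (-3 + c))*5/2 = -(-3 + 2*c)*5/2 = -(-15 + 10*c)/2 = 15/2 - 5*c)
(s(-6) - 43)²*88 = ((15/2 - 5*(-6)) - 43)²*88 = ((15/2 + 30) - 43)²*88 = (75/2 - 43)²*88 = (-11/2)²*88 = (121/4)*88 = 2662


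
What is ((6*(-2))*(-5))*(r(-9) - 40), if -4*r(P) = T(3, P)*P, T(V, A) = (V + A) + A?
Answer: -4425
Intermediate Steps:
T(V, A) = V + 2*A (T(V, A) = (A + V) + A = V + 2*A)
r(P) = -P*(3 + 2*P)/4 (r(P) = -(3 + 2*P)*P/4 = -P*(3 + 2*P)/4)
((6*(-2))*(-5))*(r(-9) - 40) = ((6*(-2))*(-5))*(-¼*(-9)*(3 + 2*(-9)) - 40) = (-12*(-5))*(-¼*(-9)*(3 - 18) - 40) = 60*(-¼*(-9)*(-15) - 40) = 60*(-135/4 - 40) = 60*(-295/4) = -4425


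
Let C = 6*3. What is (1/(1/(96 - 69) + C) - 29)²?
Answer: 198697216/237169 ≈ 837.79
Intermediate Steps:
C = 18
(1/(1/(96 - 69) + C) - 29)² = (1/(1/(96 - 69) + 18) - 29)² = (1/(1/27 + 18) - 29)² = (1/(487/27) - 29)² = (27/487 - 29)² = (-14096/487)² = 198697216/237169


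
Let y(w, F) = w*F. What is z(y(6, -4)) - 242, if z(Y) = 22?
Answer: -220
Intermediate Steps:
y(w, F) = F*w
z(y(6, -4)) - 242 = 22 - 242 = -220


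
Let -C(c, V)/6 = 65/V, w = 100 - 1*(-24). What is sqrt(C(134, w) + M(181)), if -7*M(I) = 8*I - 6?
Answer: I*sqrt(803954)/62 ≈ 14.462*I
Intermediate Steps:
w = 124 (w = 100 + 24 = 124)
M(I) = 6/7 - 8*I/7 (M(I) = -(8*I - 6)/7 = -(-6 + 8*I)/7 = 6/7 - 8*I/7)
C(c, V) = -390/V
sqrt(C(134, w) + M(181)) = sqrt(-390/124 + (6/7 - 8/7*181)) = sqrt(-390*1/124 + (6/7 - 1448/7)) = sqrt(-195/62 - 206) = sqrt(-12967/62) = I*sqrt(803954)/62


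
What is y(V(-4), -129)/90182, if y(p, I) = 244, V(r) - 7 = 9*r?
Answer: 122/45091 ≈ 0.0027056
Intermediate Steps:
V(r) = 7 + 9*r
y(V(-4), -129)/90182 = 244/90182 = 244*(1/90182) = 122/45091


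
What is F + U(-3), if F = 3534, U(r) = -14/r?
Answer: 10616/3 ≈ 3538.7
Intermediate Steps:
F + U(-3) = 3534 - 14/(-3) = 3534 - 14*(-1/3) = 3534 + 14/3 = 10616/3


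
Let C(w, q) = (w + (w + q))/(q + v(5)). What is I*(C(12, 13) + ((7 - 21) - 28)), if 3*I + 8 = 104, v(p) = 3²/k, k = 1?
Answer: -14192/11 ≈ -1290.2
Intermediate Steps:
v(p) = 9 (v(p) = 3²/1 = 9*1 = 9)
C(w, q) = (q + 2*w)/(9 + q) (C(w, q) = (w + (w + q))/(q + 9) = (w + (q + w))/(9 + q) = (q + 2*w)/(9 + q))
I = 32 (I = -8/3 + (⅓)*104 = -8/3 + 104/3 = 32)
I*(C(12, 13) + ((7 - 21) - 28)) = 32*((13 + 2*12)/(9 + 13) + ((7 - 21) - 28)) = 32*((13 + 24)/22 + (-14 - 28)) = 32*((1/22)*37 - 42) = 32*(37/22 - 42) = 32*(-887/22) = -14192/11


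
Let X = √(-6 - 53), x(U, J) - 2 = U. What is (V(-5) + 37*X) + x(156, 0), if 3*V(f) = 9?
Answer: 161 + 37*I*√59 ≈ 161.0 + 284.2*I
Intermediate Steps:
x(U, J) = 2 + U
X = I*√59 (X = √(-59) = I*√59 ≈ 7.6811*I)
V(f) = 3 (V(f) = (⅓)*9 = 3)
(V(-5) + 37*X) + x(156, 0) = (3 + 37*(I*√59)) + (2 + 156) = (3 + 37*I*√59) + 158 = 161 + 37*I*√59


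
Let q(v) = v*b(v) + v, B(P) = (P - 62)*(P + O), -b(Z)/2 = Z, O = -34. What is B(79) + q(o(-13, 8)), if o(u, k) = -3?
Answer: 744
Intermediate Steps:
b(Z) = -2*Z
B(P) = (-62 + P)*(-34 + P) (B(P) = (P - 62)*(P - 34) = (-62 + P)*(-34 + P))
q(v) = v - 2*v**2 (q(v) = v*(-2*v) + v = -2*v**2 + v = v - 2*v**2)
B(79) + q(o(-13, 8)) = (2108 + 79**2 - 96*79) - 3*(1 - 2*(-3)) = (2108 + 6241 - 7584) - 3*(1 + 6) = 765 - 3*7 = 765 - 21 = 744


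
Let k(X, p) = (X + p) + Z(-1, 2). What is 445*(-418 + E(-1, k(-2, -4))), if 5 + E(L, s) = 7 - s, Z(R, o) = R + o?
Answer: -182895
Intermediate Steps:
k(X, p) = 1 + X + p (k(X, p) = (X + p) + (-1 + 2) = (X + p) + 1 = 1 + X + p)
E(L, s) = 2 - s (E(L, s) = -5 + (7 - s) = 2 - s)
445*(-418 + E(-1, k(-2, -4))) = 445*(-418 + (2 - (1 - 2 - 4))) = 445*(-418 + (2 - 1*(-5))) = 445*(-418 + (2 + 5)) = 445*(-418 + 7) = 445*(-411) = -182895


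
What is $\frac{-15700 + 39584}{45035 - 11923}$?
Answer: $\frac{5971}{8278} \approx 0.72131$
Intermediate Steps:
$\frac{-15700 + 39584}{45035 - 11923} = \frac{23884}{33112} = 23884 \cdot \frac{1}{33112} = \frac{5971}{8278}$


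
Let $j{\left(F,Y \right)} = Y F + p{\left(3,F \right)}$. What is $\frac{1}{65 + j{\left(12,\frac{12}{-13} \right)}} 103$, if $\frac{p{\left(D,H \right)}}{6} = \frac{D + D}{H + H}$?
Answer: $\frac{2678}{1441} \approx 1.8584$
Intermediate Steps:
$p{\left(D,H \right)} = \frac{6 D}{H}$ ($p{\left(D,H \right)} = 6 \frac{D + D}{H + H} = 6 \frac{2 D}{2 H} = 6 \cdot 2 D \frac{1}{2 H} = 6 \frac{D}{H} = \frac{6 D}{H}$)
$j{\left(F,Y \right)} = \frac{18}{F} + F Y$ ($j{\left(F,Y \right)} = Y F + 6 \cdot 3 \frac{1}{F} = F Y + \frac{18}{F} = \frac{18}{F} + F Y$)
$\frac{1}{65 + j{\left(12,\frac{12}{-13} \right)}} 103 = \frac{1}{65 + \left(\frac{18}{12} + 12 \frac{12}{-13}\right)} 103 = \frac{1}{65 + \left(18 \cdot \frac{1}{12} + 12 \cdot 12 \left(- \frac{1}{13}\right)\right)} 103 = \frac{1}{65 + \left(\frac{3}{2} + 12 \left(- \frac{12}{13}\right)\right)} 103 = \frac{1}{65 + \left(\frac{3}{2} - \frac{144}{13}\right)} 103 = \frac{1}{65 - \frac{249}{26}} \cdot 103 = \frac{1}{\frac{1441}{26}} \cdot 103 = \frac{26}{1441} \cdot 103 = \frac{2678}{1441}$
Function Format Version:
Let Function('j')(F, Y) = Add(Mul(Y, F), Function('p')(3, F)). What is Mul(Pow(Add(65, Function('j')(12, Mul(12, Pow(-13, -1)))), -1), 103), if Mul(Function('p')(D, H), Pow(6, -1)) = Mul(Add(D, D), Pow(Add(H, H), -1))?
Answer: Rational(2678, 1441) ≈ 1.8584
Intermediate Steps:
Function('p')(D, H) = Mul(6, D, Pow(H, -1)) (Function('p')(D, H) = Mul(6, Mul(Add(D, D), Pow(Add(H, H), -1))) = Mul(6, Mul(Mul(2, D), Pow(Mul(2, H), -1))) = Mul(6, Mul(Mul(2, D), Mul(Rational(1, 2), Pow(H, -1)))) = Mul(6, Mul(D, Pow(H, -1))) = Mul(6, D, Pow(H, -1)))
Function('j')(F, Y) = Add(Mul(18, Pow(F, -1)), Mul(F, Y)) (Function('j')(F, Y) = Add(Mul(Y, F), Mul(6, 3, Pow(F, -1))) = Add(Mul(F, Y), Mul(18, Pow(F, -1))) = Add(Mul(18, Pow(F, -1)), Mul(F, Y)))
Mul(Pow(Add(65, Function('j')(12, Mul(12, Pow(-13, -1)))), -1), 103) = Mul(Pow(Add(65, Add(Mul(18, Pow(12, -1)), Mul(12, Mul(12, Pow(-13, -1))))), -1), 103) = Mul(Pow(Add(65, Add(Mul(18, Rational(1, 12)), Mul(12, Mul(12, Rational(-1, 13))))), -1), 103) = Mul(Pow(Add(65, Add(Rational(3, 2), Mul(12, Rational(-12, 13)))), -1), 103) = Mul(Pow(Add(65, Add(Rational(3, 2), Rational(-144, 13))), -1), 103) = Mul(Pow(Add(65, Rational(-249, 26)), -1), 103) = Mul(Pow(Rational(1441, 26), -1), 103) = Mul(Rational(26, 1441), 103) = Rational(2678, 1441)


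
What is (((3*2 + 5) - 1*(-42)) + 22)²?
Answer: 5625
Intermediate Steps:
(((3*2 + 5) - 1*(-42)) + 22)² = (((6 + 5) + 42) + 22)² = ((11 + 42) + 22)² = (53 + 22)² = 75² = 5625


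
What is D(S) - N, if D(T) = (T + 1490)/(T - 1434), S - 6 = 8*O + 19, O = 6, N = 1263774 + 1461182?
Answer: -3708666679/1361 ≈ -2.7250e+6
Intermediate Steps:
N = 2724956
S = 73 (S = 6 + (8*6 + 19) = 6 + (48 + 19) = 6 + 67 = 73)
D(T) = (1490 + T)/(-1434 + T)
D(S) - N = (1490 + 73)/(-1434 + 73) - 1*2724956 = 1563/(-1361) - 2724956 = -1/1361*1563 - 2724956 = -1563/1361 - 2724956 = -3708666679/1361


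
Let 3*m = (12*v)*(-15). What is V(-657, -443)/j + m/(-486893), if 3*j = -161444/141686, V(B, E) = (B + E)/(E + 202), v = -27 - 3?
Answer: -56930893920150/4736008697893 ≈ -12.021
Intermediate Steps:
v = -30
V(B, E) = (B + E)/(202 + E)
j = -80722/212529 (j = (-161444/141686)/3 = (-161444*1/141686)/3 = (⅓)*(-80722/70843) = -80722/212529 ≈ -0.37982)
m = 1800 (m = ((12*(-30))*(-15))/3 = (-360*(-15))/3 = (⅓)*5400 = 1800)
V(-657, -443)/j + m/(-486893) = ((-657 - 443)/(202 - 443))/(-80722/212529) + 1800/(-486893) = (-1100/(-241))*(-212529/80722) + 1800*(-1/486893) = -1/241*(-1100)*(-212529/80722) - 1800/486893 = (1100/241)*(-212529/80722) - 1800/486893 = -116890950/9727001 - 1800/486893 = -56930893920150/4736008697893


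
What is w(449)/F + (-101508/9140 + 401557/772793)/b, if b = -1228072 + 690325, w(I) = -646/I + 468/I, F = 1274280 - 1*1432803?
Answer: 3143764096431806/141692748540272466985 ≈ 2.2187e-5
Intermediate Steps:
F = -158523 (F = 1274280 - 1432803 = -158523)
w(I) = -178/I
b = -537747
w(449)/F + (-101508/9140 + 401557/772793)/b = -178/449/(-158523) + (-101508/9140 + 401557/772793)/(-537747) = -178*1/449*(-1/158523) + (-101508*1/9140 + 401557*(1/772793))*(-1/537747) = -178/449*(-1/158523) + (-25377/2285 + 401557/772793)*(-1/537747) = 178/71176827 - 18693610216/1765832005*(-1/537747) = 178/71176827 + 18693610216/949570863192735 = 3143764096431806/141692748540272466985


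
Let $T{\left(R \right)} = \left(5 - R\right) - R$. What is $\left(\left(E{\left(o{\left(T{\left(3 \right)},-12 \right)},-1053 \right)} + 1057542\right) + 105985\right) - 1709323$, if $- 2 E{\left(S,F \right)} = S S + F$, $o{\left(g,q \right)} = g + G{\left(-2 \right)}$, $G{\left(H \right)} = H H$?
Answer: $-545274$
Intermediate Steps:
$G{\left(H \right)} = H^{2}$
$T{\left(R \right)} = 5 - 2 R$
$o{\left(g,q \right)} = 4 + g$ ($o{\left(g,q \right)} = g + \left(-2\right)^{2} = g + 4 = 4 + g$)
$E{\left(S,F \right)} = - \frac{F}{2} - \frac{S^{2}}{2}$ ($E{\left(S,F \right)} = - \frac{S S + F}{2} = - \frac{S^{2} + F}{2} = - \frac{F + S^{2}}{2} = - \frac{F}{2} - \frac{S^{2}}{2}$)
$\left(\left(E{\left(o{\left(T{\left(3 \right)},-12 \right)},-1053 \right)} + 1057542\right) + 105985\right) - 1709323 = \left(\left(\left(\left(- \frac{1}{2}\right) \left(-1053\right) - \frac{\left(4 + \left(5 - 6\right)\right)^{2}}{2}\right) + 1057542\right) + 105985\right) - 1709323 = \left(\left(\left(\frac{1053}{2} - \frac{\left(4 + \left(5 - 6\right)\right)^{2}}{2}\right) + 1057542\right) + 105985\right) - 1709323 = \left(\left(\left(\frac{1053}{2} - \frac{\left(4 - 1\right)^{2}}{2}\right) + 1057542\right) + 105985\right) - 1709323 = \left(\left(\left(\frac{1053}{2} - \frac{3^{2}}{2}\right) + 1057542\right) + 105985\right) - 1709323 = \left(\left(\left(\frac{1053}{2} - \frac{9}{2}\right) + 1057542\right) + 105985\right) - 1709323 = \left(\left(522 + 1057542\right) + 105985\right) - 1709323 = \left(1058064 + 105985\right) - 1709323 = 1164049 - 1709323 = -545274$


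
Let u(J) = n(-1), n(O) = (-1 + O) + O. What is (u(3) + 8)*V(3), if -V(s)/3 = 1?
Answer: -15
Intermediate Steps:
V(s) = -3 (V(s) = -3*1 = -3)
n(O) = -1 + 2*O
u(J) = -3 (u(J) = -1 + 2*(-1) = -1 - 2 = -3)
(u(3) + 8)*V(3) = (-3 + 8)*(-3) = 5*(-3) = -15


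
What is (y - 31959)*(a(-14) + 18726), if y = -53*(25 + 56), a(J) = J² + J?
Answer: -685452816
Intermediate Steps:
a(J) = J + J²
y = -4293 (y = -53*81 = -4293)
(y - 31959)*(a(-14) + 18726) = (-4293 - 31959)*(-14*(1 - 14) + 18726) = -36252*(-14*(-13) + 18726) = -36252*(182 + 18726) = -36252*18908 = -685452816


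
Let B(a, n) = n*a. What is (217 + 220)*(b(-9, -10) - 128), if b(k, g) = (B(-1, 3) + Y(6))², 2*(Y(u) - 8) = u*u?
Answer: 175237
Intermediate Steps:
B(a, n) = a*n
Y(u) = 8 + u²/2 (Y(u) = 8 + (u*u)/2 = 8 + u²/2)
b(k, g) = 529 (b(k, g) = (-1*3 + (8 + (½)*6²))² = (-3 + (8 + (½)*36))² = (-3 + (8 + 18))² = (-3 + 26)² = 23² = 529)
(217 + 220)*(b(-9, -10) - 128) = (217 + 220)*(529 - 128) = 437*401 = 175237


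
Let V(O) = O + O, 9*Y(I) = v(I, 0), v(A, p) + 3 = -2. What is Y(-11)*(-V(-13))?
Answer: -130/9 ≈ -14.444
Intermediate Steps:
v(A, p) = -5 (v(A, p) = -3 - 2 = -5)
Y(I) = -5/9 (Y(I) = (⅑)*(-5) = -5/9)
V(O) = 2*O
Y(-11)*(-V(-13)) = -(-5)*2*(-13)/9 = -(-5)*(-26)/9 = -5/9*26 = -130/9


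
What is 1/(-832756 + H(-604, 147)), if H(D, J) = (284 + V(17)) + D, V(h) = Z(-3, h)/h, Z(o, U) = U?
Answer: -1/833075 ≈ -1.2004e-6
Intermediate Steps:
V(h) = 1 (V(h) = h/h = 1)
H(D, J) = 285 + D (H(D, J) = (284 + 1) + D = 285 + D)
1/(-832756 + H(-604, 147)) = 1/(-832756 + (285 - 604)) = 1/(-832756 - 319) = 1/(-833075) = -1/833075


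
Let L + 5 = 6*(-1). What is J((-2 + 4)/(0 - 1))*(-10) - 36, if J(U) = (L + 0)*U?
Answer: -256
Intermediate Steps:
L = -11 (L = -5 + 6*(-1) = -5 - 6 = -11)
J(U) = -11*U (J(U) = (-11 + 0)*U = -11*U)
J((-2 + 4)/(0 - 1))*(-10) - 36 = -11*(-2 + 4)/(0 - 1)*(-10) - 36 = -22/(-1)*(-10) - 36 = -22*(-1)*(-10) - 36 = -11*(-2)*(-10) - 36 = 22*(-10) - 36 = -220 - 36 = -256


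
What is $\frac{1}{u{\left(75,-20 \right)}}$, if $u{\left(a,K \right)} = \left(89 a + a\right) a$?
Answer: $\frac{1}{506250} \approx 1.9753 \cdot 10^{-6}$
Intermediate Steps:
$u{\left(a,K \right)} = 90 a^{2}$ ($u{\left(a,K \right)} = 90 a a = 90 a^{2}$)
$\frac{1}{u{\left(75,-20 \right)}} = \frac{1}{90 \cdot 75^{2}} = \frac{1}{90 \cdot 5625} = \frac{1}{506250}$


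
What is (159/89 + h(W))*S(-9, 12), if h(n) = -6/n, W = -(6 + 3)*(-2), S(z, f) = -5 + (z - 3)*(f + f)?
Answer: -113684/267 ≈ -425.78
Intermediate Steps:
S(z, f) = -5 + 2*f*(-3 + z) (S(z, f) = -5 + (-3 + z)*(2*f) = -5 + 2*f*(-3 + z))
W = 18 (W = -1*9*(-2) = -9*(-2) = 18)
(159/89 + h(W))*S(-9, 12) = (159/89 - 6/18)*(-5 - 6*12 + 2*12*(-9)) = (159*(1/89) - 6*1/18)*(-5 - 72 - 216) = (159/89 - ⅓)*(-293) = (388/267)*(-293) = -113684/267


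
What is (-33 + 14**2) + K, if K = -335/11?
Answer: 1458/11 ≈ 132.55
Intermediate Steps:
K = -335/11 (K = -335*1/11 = -335/11 ≈ -30.455)
(-33 + 14**2) + K = (-33 + 14**2) - 335/11 = (-33 + 196) - 335/11 = 163 - 335/11 = 1458/11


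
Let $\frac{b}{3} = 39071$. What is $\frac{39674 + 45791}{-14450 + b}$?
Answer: $\frac{85465}{102763} \approx 0.83167$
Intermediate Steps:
$b = 117213$ ($b = 3 \cdot 39071 = 117213$)
$\frac{39674 + 45791}{-14450 + b} = \frac{39674 + 45791}{-14450 + 117213} = \frac{85465}{102763}$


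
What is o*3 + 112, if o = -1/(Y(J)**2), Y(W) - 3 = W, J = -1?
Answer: 445/4 ≈ 111.25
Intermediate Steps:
Y(W) = 3 + W
o = -1/4 (o = -1/((3 - 1)**2) = -1/(2**2) = -1/4 ≈ -0.25000)
o*3 + 112 = -1/4*3 + 112 = -3/4 + 112 = 445/4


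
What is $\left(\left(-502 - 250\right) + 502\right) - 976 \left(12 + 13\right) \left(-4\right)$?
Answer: $97350$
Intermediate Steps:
$\left(\left(-502 - 250\right) + 502\right) - 976 \left(12 + 13\right) \left(-4\right) = \left(\left(-502 - 250\right) + 502\right) - 976 \cdot 25 \left(-4\right) = \left(-752 + 502\right) - -97600 = -250 + 97600 = 97350$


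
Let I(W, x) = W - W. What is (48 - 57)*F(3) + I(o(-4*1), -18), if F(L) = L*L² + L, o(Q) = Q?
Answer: -270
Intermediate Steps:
I(W, x) = 0
F(L) = L + L³ (F(L) = L³ + L = L + L³)
(48 - 57)*F(3) + I(o(-4*1), -18) = (48 - 57)*(3 + 3³) + 0 = -9*(3 + 27) + 0 = -9*30 + 0 = -270 + 0 = -270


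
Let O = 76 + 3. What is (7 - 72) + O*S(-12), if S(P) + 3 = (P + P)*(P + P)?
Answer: 45202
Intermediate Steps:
S(P) = -3 + 4*P**2 (S(P) = -3 + (P + P)*(P + P) = -3 + (2*P)*(2*P) = -3 + 4*P**2)
O = 79
(7 - 72) + O*S(-12) = (7 - 72) + 79*(-3 + 4*(-12)**2) = -65 + 79*(-3 + 4*144) = -65 + 79*(-3 + 576) = -65 + 79*573 = -65 + 45267 = 45202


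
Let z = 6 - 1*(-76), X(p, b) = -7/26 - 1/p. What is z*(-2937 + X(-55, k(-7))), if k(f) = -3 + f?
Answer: -172211029/715 ≈ -2.4085e+5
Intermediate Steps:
X(p, b) = -7/26 - 1/p (X(p, b) = -7*1/26 - 1/p = -7/26 - 1/p)
z = 82 (z = 6 + 76 = 82)
z*(-2937 + X(-55, k(-7))) = 82*(-2937 + (-7/26 - 1/(-55))) = 82*(-2937 + (-7/26 - 1*(-1/55))) = 82*(-2937 + (-7/26 + 1/55)) = 82*(-2937 - 359/1430) = 82*(-4200269/1430) = -172211029/715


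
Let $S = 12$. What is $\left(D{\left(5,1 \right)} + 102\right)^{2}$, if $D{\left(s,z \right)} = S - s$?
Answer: $11881$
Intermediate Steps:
$D{\left(s,z \right)} = 12 - s$
$\left(D{\left(5,1 \right)} + 102\right)^{2} = \left(\left(12 - 5\right) + 102\right)^{2} = \left(7 + 102\right)^{2} = 109^{2} = 11881$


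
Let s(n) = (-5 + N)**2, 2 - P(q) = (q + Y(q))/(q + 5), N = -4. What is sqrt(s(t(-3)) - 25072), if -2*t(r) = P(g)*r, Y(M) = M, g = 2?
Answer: I*sqrt(24991) ≈ 158.09*I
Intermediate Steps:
P(q) = 2 - 2*q/(5 + q) (P(q) = 2 - (q + q)/(q + 5) = 2 - 2*q/(5 + q))
t(r) = -5*r/7 (t(r) = -10/(5 + 2)*r/2 = -10/7*r/2 = -10*(1/7)*r/2 = -5*r/7)
s(n) = 81 (s(n) = (-5 - 4)**2 = (-9)**2 = 81)
sqrt(s(t(-3)) - 25072) = sqrt(81 - 25072) = sqrt(-24991) = I*sqrt(24991)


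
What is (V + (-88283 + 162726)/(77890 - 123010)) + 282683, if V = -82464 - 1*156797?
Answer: 1959126197/45120 ≈ 43420.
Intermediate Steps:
V = -239261 (V = -82464 - 156797 = -239261)
(V + (-88283 + 162726)/(77890 - 123010)) + 282683 = (-239261 + (-88283 + 162726)/(77890 - 123010)) + 282683 = (-239261 + 74443/(-45120)) + 282683 = (-239261 + 74443*(-1/45120)) + 282683 = (-239261 - 74443/45120) + 282683 = -10795530763/45120 + 282683 = 1959126197/45120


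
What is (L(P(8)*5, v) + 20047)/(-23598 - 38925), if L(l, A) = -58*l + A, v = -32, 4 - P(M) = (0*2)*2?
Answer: -2095/6947 ≈ -0.30157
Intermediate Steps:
P(M) = 4 (P(M) = 4 - 0*2*2 = 4 - 0*2 = 4 - 1*0 = 4 + 0 = 4)
L(l, A) = A - 58*l
(L(P(8)*5, v) + 20047)/(-23598 - 38925) = ((-32 - 232*5) + 20047)/(-23598 - 38925) = ((-32 - 58*20) + 20047)/(-62523) = ((-32 - 1160) + 20047)*(-1/62523) = (-1192 + 20047)*(-1/62523) = 18855*(-1/62523) = -2095/6947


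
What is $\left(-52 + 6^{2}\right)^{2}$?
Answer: $256$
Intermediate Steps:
$\left(-52 + 6^{2}\right)^{2} = \left(-52 + 36\right)^{2} = \left(-16\right)^{2} = 256$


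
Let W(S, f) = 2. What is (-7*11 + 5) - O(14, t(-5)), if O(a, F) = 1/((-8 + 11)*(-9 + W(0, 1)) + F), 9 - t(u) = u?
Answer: -503/7 ≈ -71.857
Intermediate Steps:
t(u) = 9 - u
O(a, F) = 1/(-21 + F) (O(a, F) = 1/((-8 + 11)*(-9 + 2) + F) = 1/(3*(-7) + F) = 1/(-21 + F))
(-7*11 + 5) - O(14, t(-5)) = (-7*11 + 5) - 1/(-21 + (9 - 1*(-5))) = (-77 + 5) - 1/(-21 + (9 + 5)) = -72 - 1/(-21 + 14) = -72 - 1/(-7) = -72 - 1*(-1/7) = -72 + 1/7 = -503/7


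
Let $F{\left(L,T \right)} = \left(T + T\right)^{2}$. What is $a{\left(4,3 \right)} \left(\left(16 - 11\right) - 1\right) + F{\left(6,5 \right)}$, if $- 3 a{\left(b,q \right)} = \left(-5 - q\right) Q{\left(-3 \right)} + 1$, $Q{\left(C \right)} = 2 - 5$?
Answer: $\frac{200}{3} \approx 66.667$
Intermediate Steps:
$Q{\left(C \right)} = -3$
$a{\left(b,q \right)} = - \frac{16}{3} - q$ ($a{\left(b,q \right)} = - \frac{\left(-5 - q\right) \left(-3\right) + 1}{3} = - \frac{\left(15 + 3 q\right) + 1}{3} = - \frac{16 + 3 q}{3} = - \frac{16}{3} - q$)
$F{\left(L,T \right)} = 4 T^{2}$ ($F{\left(L,T \right)} = \left(2 T\right)^{2} = 4 T^{2}$)
$a{\left(4,3 \right)} \left(\left(16 - 11\right) - 1\right) + F{\left(6,5 \right)} = \left(- \frac{16}{3} - 3\right) \left(\left(16 - 11\right) - 1\right) + 4 \cdot 5^{2} = \left(- \frac{16}{3} - 3\right) \left(5 - 1\right) + 4 \cdot 25 = \left(- \frac{25}{3}\right) 4 + 100 = - \frac{100}{3} + 100 = \frac{200}{3}$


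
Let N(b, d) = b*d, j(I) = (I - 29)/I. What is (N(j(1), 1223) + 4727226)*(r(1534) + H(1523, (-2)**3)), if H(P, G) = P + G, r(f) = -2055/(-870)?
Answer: 206507633437/29 ≈ 7.1210e+9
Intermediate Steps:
j(I) = (-29 + I)/I
r(f) = 137/58 (r(f) = -2055*(-1/870) = 137/58)
H(P, G) = G + P
(N(j(1), 1223) + 4727226)*(r(1534) + H(1523, (-2)**3)) = (((-29 + 1)/1)*1223 + 4727226)*(137/58 + ((-2)**3 + 1523)) = ((1*(-28))*1223 + 4727226)*(137/58 + (-8 + 1523)) = (-28*1223 + 4727226)*(137/58 + 1515) = (-34244 + 4727226)*(88007/58) = 4692982*(88007/58) = 206507633437/29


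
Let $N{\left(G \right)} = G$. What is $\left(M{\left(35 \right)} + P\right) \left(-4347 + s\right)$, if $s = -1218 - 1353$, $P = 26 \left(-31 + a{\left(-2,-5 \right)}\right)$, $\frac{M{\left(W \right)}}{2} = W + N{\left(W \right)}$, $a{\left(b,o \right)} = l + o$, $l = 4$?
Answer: $4787256$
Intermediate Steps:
$a{\left(b,o \right)} = 4 + o$
$M{\left(W \right)} = 4 W$ ($M{\left(W \right)} = 2 \left(W + W\right) = 2 \cdot 2 W = 4 W$)
$P = -832$ ($P = 26 \left(-31 + \left(4 - 5\right)\right) = 26 \left(-31 - 1\right) = 26 \left(-32\right) = -832$)
$s = -2571$ ($s = -1218 - 1353 = -2571$)
$\left(M{\left(35 \right)} + P\right) \left(-4347 + s\right) = \left(4 \cdot 35 - 832\right) \left(-4347 - 2571\right) = \left(140 - 832\right) \left(-6918\right) = \left(-692\right) \left(-6918\right) = 4787256$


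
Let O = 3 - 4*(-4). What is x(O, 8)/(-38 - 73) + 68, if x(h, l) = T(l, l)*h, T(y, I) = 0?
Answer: 68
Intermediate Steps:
O = 19 (O = 3 + 16 = 19)
x(h, l) = 0 (x(h, l) = 0*h = 0)
x(O, 8)/(-38 - 73) + 68 = 0/(-38 - 73) + 68 = 0/(-111) + 68 = -1/111*0 + 68 = 0 + 68 = 68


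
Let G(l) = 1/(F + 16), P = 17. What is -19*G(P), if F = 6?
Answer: -19/22 ≈ -0.86364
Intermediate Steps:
G(l) = 1/22 (G(l) = 1/(6 + 16) = 1/22)
-19*G(P) = -19*1/22 = -19/22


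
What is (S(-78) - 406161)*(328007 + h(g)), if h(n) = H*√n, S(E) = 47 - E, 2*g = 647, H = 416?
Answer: -133182650252 - 84455488*√1294 ≈ -1.3622e+11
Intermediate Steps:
g = 647/2 (g = (½)*647 = 647/2 ≈ 323.50)
h(n) = 416*√n
(S(-78) - 406161)*(328007 + h(g)) = ((47 - 1*(-78)) - 406161)*(328007 + 416*√(647/2)) = ((47 + 78) - 406161)*(328007 + 416*(√1294/2)) = (125 - 406161)*(328007 + 208*√1294) = -406036*(328007 + 208*√1294) = -133182650252 - 84455488*√1294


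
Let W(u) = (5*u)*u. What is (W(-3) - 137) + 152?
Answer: 60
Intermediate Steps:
W(u) = 5*u**2
(W(-3) - 137) + 152 = (5*(-3)**2 - 137) + 152 = (5*9 - 137) + 152 = (45 - 137) + 152 = -92 + 152 = 60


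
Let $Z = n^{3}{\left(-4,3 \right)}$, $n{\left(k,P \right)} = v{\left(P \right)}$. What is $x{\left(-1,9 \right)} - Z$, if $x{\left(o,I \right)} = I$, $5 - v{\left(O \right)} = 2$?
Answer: $-18$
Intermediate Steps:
$v{\left(O \right)} = 3$ ($v{\left(O \right)} = 5 - 2 = 3$)
$n{\left(k,P \right)} = 3$
$Z = 27$ ($Z = 3^{3} = 27$)
$x{\left(-1,9 \right)} - Z = 9 - 27 = -18$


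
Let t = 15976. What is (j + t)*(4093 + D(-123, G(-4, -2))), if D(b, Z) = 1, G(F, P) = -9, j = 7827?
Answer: 97449482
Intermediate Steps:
(j + t)*(4093 + D(-123, G(-4, -2))) = (7827 + 15976)*(4093 + 1) = 23803*4094 = 97449482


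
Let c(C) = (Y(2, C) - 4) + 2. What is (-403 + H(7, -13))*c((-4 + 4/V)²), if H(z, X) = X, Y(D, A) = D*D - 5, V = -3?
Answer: 1248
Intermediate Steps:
Y(D, A) = -5 + D² (Y(D, A) = D² - 5 = -5 + D²)
c(C) = -3 (c(C) = ((-5 + 2²) - 4) + 2 = ((-5 + 4) - 4) + 2 = (-1 - 4) + 2 = -5 + 2 = -3)
(-403 + H(7, -13))*c((-4 + 4/V)²) = (-403 - 13)*(-3) = -416*(-3) = 1248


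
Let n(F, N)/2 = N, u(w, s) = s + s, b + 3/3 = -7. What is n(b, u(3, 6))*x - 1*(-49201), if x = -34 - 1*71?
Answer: 46681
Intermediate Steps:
b = -8 (b = -1 - 7 = -8)
u(w, s) = 2*s
n(F, N) = 2*N
x = -105 (x = -34 - 71 = -105)
n(b, u(3, 6))*x - 1*(-49201) = (2*(2*6))*(-105) - 1*(-49201) = (2*12)*(-105) + 49201 = 24*(-105) + 49201 = -2520 + 49201 = 46681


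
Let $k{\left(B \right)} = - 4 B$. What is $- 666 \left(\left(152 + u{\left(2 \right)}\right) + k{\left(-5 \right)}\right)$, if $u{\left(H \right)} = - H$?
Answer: $-113220$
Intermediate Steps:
$- 666 \left(\left(152 + u{\left(2 \right)}\right) + k{\left(-5 \right)}\right) = - 666 \left(\left(152 - 2\right) - -20\right) = - 666 \left(\left(152 - 2\right) + 20\right) = - 666 \left(150 + 20\right) = \left(-666\right) 170 = -113220$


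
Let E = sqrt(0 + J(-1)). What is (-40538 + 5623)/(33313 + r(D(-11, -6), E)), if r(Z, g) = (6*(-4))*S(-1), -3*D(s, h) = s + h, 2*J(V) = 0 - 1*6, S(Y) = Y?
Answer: -34915/33337 ≈ -1.0473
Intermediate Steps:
J(V) = -3 (J(V) = (0 - 1*6)/2 = (0 - 6)/2 = (1/2)*(-6) = -3)
D(s, h) = -h/3 - s/3 (D(s, h) = -(s + h)/3 = -(h + s)/3 = -h/3 - s/3)
E = I*sqrt(3) (E = sqrt(0 - 3) = sqrt(-3) = I*sqrt(3) ≈ 1.732*I)
r(Z, g) = 24 (r(Z, g) = (6*(-4))*(-1) = -24*(-1) = 24)
(-40538 + 5623)/(33313 + r(D(-11, -6), E)) = (-40538 + 5623)/(33313 + 24) = -34915/33337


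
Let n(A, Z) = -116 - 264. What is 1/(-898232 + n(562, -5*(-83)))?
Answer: -1/898612 ≈ -1.1128e-6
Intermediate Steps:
n(A, Z) = -380
1/(-898232 + n(562, -5*(-83))) = 1/(-898232 - 380) = 1/(-898612) = -1/898612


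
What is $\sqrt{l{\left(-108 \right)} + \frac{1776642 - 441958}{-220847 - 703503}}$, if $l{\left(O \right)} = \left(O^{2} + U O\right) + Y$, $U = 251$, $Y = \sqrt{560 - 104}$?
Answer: $\frac{\sqrt{-131969413302454 + 17088458450 \sqrt{114}}}{92435} \approx 124.19 i$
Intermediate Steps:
$Y = 2 \sqrt{114}$ ($Y = \sqrt{456} = 2 \sqrt{114} \approx 21.354$)
$l{\left(O \right)} = O^{2} + 2 \sqrt{114} + 251 O$ ($l{\left(O \right)} = \left(O^{2} + 251 O\right) + 2 \sqrt{114} = O^{2} + 2 \sqrt{114} + 251 O$)
$\sqrt{l{\left(-108 \right)} + \frac{1776642 - 441958}{-220847 - 703503}} = \sqrt{\left(\left(-108\right)^{2} + 2 \sqrt{114} + 251 \left(-108\right)\right) + \frac{1776642 - 441958}{-220847 - 703503}} = \sqrt{\left(11664 + 2 \sqrt{114} - 27108\right) + \frac{1334684}{-924350}} = \sqrt{\left(-15444 + 2 \sqrt{114}\right) + 1334684 \left(- \frac{1}{924350}\right)} = \sqrt{\left(-15444 + 2 \sqrt{114}\right) - \frac{667342}{462175}} = \sqrt{- \frac{7138498042}{462175} + 2 \sqrt{114}}$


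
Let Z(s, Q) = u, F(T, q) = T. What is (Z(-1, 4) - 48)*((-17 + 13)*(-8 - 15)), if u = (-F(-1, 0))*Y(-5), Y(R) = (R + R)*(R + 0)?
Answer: 184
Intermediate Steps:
Y(R) = 2*R² (Y(R) = (2*R)*R = 2*R²)
u = 50 (u = (-1*(-1))*(2*(-5)²) = 1*(2*25) = 1*50 = 50)
Z(s, Q) = 50
(Z(-1, 4) - 48)*((-17 + 13)*(-8 - 15)) = (50 - 48)*((-17 + 13)*(-8 - 15)) = 2*(-4*(-23)) = 2*92 = 184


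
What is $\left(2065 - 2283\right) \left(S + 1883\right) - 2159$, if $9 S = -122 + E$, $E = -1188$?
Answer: $- \frac{3428297}{9} \approx -3.8092 \cdot 10^{5}$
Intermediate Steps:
$S = - \frac{1310}{9}$ ($S = \frac{-122 - 1188}{9} = \frac{1}{9} \left(-1310\right) = - \frac{1310}{9} \approx -145.56$)
$\left(2065 - 2283\right) \left(S + 1883\right) - 2159 = \left(2065 - 2283\right) \left(- \frac{1310}{9} + 1883\right) - 2159 = \left(-218\right) \frac{15637}{9} - 2159 = - \frac{3408866}{9} - 2159 = - \frac{3428297}{9}$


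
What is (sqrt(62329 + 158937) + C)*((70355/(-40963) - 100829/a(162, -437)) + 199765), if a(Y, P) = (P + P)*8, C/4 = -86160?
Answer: -53586828411565860/778297 + 2487782191809*sqrt(221266)/12452752 ≈ -6.8757e+10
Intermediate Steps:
C = -344640 (C = 4*(-86160) = -344640)
a(Y, P) = 16*P (a(Y, P) = (2*P)*8 = 16*P)
(sqrt(62329 + 158937) + C)*((70355/(-40963) - 100829/a(162, -437)) + 199765) = (sqrt(62329 + 158937) - 344640)*((70355/(-40963) - 100829/(16*(-437))) + 199765) = (sqrt(221266) - 344640)*((70355*(-1/40963) - 100829/(-6992)) + 199765) = (-344640 + sqrt(221266))*((-70355/40963 - 100829*(-1/6992)) + 199765) = (-344640 + sqrt(221266))*((-70355/40963 + 100829/6992) + 199765) = (-344640 + sqrt(221266))*(158188529/12452752 + 199765) = (-344640 + sqrt(221266))*(2487782191809/12452752) = -53586828411565860/778297 + 2487782191809*sqrt(221266)/12452752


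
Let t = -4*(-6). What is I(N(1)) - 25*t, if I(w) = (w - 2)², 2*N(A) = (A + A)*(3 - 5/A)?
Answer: -584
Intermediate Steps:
N(A) = A*(3 - 5/A) (N(A) = ((A + A)*(3 - 5/A))/2 = ((2*A)*(3 - 5/A))/2 = (2*A*(3 - 5/A))/2 = A*(3 - 5/A))
I(w) = (-2 + w)²
t = 24
I(N(1)) - 25*t = (-2 + (-5 + 3*1))² - 25*24 = (-2 + (-5 + 3))² - 600 = (-2 - 2)² - 600 = (-4)² - 600 = 16 - 600 = -584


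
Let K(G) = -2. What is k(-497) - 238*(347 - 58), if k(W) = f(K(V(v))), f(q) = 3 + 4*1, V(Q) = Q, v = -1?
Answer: -68775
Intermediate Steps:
f(q) = 7 (f(q) = 3 + 4 = 7)
k(W) = 7
k(-497) - 238*(347 - 58) = 7 - 238*(347 - 58) = 7 - 238*289 = 7 - 1*68782 = 7 - 68782 = -68775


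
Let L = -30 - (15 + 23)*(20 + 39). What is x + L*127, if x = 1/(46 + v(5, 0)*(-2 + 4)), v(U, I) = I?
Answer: -13273023/46 ≈ -2.8854e+5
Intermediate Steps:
L = -2272 (L = -30 - 38*59 = -30 - 1*2242 = -30 - 2242 = -2272)
x = 1/46 (x = 1/(46 + 0*(-2 + 4)) = 1/(46 + 0*2) = 1/(46 + 0) = 1/46 ≈ 0.021739)
x + L*127 = 1/46 - 2272*127 = 1/46 - 288544 = -13273023/46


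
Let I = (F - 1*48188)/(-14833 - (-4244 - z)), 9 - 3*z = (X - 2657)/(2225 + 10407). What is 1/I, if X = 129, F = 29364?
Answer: 25072783/44584644 ≈ 0.56236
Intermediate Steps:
z = 14527/4737 (z = 3 - (129 - 2657)/(3*(2225 + 10407)) = 3 - (-2528)/(3*12632) = 3 - ⅓*(-316/1579) = 3 + 316/4737 = 14527/4737 ≈ 3.0667)
I = 44584644/25072783 (I = (29364 - 1*48188)/(-14833 - (-4244 - 1*14527/4737)) = (29364 - 48188)/(-14833 - (-4244 - 14527/4737)) = -18824/(-14833 - 1*(-20118355/4737)) = -18824/(-14833 + 20118355/4737) = -18824/(-50145566/4737) = -18824*(-4737/50145566) = 44584644/25072783 ≈ 1.7782)
1/I = 1/(44584644/25072783) = 25072783/44584644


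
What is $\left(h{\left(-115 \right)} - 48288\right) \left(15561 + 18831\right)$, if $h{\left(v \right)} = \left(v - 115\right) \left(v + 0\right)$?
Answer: $-751052496$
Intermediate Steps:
$h{\left(v \right)} = v \left(-115 + v\right)$ ($h{\left(v \right)} = \left(-115 + v\right) v = v \left(-115 + v\right)$)
$\left(h{\left(-115 \right)} - 48288\right) \left(15561 + 18831\right) = \left(- 115 \left(-115 - 115\right) - 48288\right) \left(15561 + 18831\right) = \left(\left(-115\right) \left(-230\right) - 48288\right) 34392 = \left(26450 - 48288\right) 34392 = \left(-21838\right) 34392 = -751052496$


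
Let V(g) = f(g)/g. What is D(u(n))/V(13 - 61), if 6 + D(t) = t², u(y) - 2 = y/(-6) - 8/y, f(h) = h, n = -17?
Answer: 230257/10404 ≈ 22.132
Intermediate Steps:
u(y) = 2 - 8/y - y/6 (u(y) = 2 + (y/(-6) - 8/y) = 2 + (y*(-⅙) - 8/y) = 2 + (-y/6 - 8/y) = 2 + (-8/y - y/6) = 2 - 8/y - y/6)
D(t) = -6 + t²
V(g) = 1 (V(g) = g/g = 1)
D(u(n))/V(13 - 61) = (-6 + (2 - 8/(-17) - ⅙*(-17))²)/1 = (-6 + (2 - 8*(-1/17) + 17/6)²)*1 = (-6 + (2 + 8/17 + 17/6)²)*1 = (-6 + (541/102)²)*1 = (-6 + 292681/10404)*1 = (230257/10404)*1 = 230257/10404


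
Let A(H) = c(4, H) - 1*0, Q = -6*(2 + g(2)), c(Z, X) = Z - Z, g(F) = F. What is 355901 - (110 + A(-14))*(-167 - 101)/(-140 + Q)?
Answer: 14584571/41 ≈ 3.5572e+5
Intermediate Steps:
c(Z, X) = 0
Q = -24 (Q = -6*(2 + 2) = -6*4 = -24)
A(H) = 0 (A(H) = 0 - 1*0 = 0 + 0 = 0)
355901 - (110 + A(-14))*(-167 - 101)/(-140 + Q) = 355901 - (110 + 0)*(-167 - 101)/(-140 - 24) = 355901 - 110*(-268/(-164)) = 355901 - 110*(-268*(-1/164)) = 355901 - 110*67/41 = 355901 - 1*7370/41 = 355901 - 7370/41 = 14584571/41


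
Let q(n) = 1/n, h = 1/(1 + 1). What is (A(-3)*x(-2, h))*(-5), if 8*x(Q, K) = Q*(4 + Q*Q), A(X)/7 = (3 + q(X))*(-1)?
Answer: -560/3 ≈ -186.67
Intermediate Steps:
h = 1/2 ≈ 0.50000
q(n) = 1/n
A(X) = -21 - 7/X (A(X) = 7*((3 + 1/X)*(-1)) = 7*(-3 - 1/X) = -21 - 7/X)
x(Q, K) = Q*(4 + Q**2)/8 (x(Q, K) = (Q*(4 + Q*Q))/8 = (Q*(4 + Q**2))/8 = Q*(4 + Q**2)/8)
(A(-3)*x(-2, h))*(-5) = ((-21 - 7/(-3))*((1/8)*(-2)*(4 + (-2)**2)))*(-5) = ((-21 - 7*(-1/3))*((1/8)*(-2)*(4 + 4)))*(-5) = ((-21 + 7/3)*((1/8)*(-2)*8))*(-5) = -56/3*(-2)*(-5) = (112/3)*(-5) = -560/3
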